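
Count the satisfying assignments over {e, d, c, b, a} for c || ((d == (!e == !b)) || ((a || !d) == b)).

Initial set: {(c || ((d == (!e == !b)) || ((a || !d) == b)))}.
(c || ((d == (!e == !b)) || ((a || !d) == b))): β-rule — branch into c  //  ((d == (!e == !b)) || ((a || !d) == b)).
  branch 1 (add c):
    ○ open, literals {c=T}.
  branch 2 (add ((d == (!e == !b)) || ((a || !d) == b))):
    ((d == (!e == !b)) || ((a || !d) == b)): β-rule — branch into (d == (!e == !b))  //  ((a || !d) == b).
      branch 2.1 (add (d == (!e == !b))):
        (d == (!e == !b)): β-rule — branch into d, (!e == !b)  //  !d, !(!e == !b).
          branch 2.1.1 (add d, (!e == !b)):
            (!e == !b): β-rule — branch into !e, !b  //  !!e, !!b.
              branch 2.1.1.1 (add !e, !b):
                ○ open, literals {b=F, d=T, e=F}.
              branch 2.1.1.2 (add !!e, !!b):
                ○ open, literals {b=T, d=T, e=T}.
          branch 2.1.2 (add !d, !(!e == !b)):
            !(!e == !b): β-rule — branch into !e, !!b  //  !!e, !b.
              branch 2.1.2.1 (add !e, !!b):
                ○ open, literals {b=T, d=F, e=F}.
              branch 2.1.2.2 (add !!e, !b):
                ○ open, literals {b=F, d=F, e=T}.
      branch 2.2 (add ((a || !d) == b)):
        ((a || !d) == b): β-rule — branch into (a || !d), b  //  !(a || !d), !b.
          branch 2.2.1 (add (a || !d), b):
            (a || !d): β-rule — branch into a  //  !d.
              branch 2.2.1.1 (add a):
                ○ open, literals {a=T, b=T}.
              branch 2.2.1.2 (add !d):
                ○ open, literals {b=T, d=F}.
          branch 2.2.2 (add !(a || !d), !b):
            !(a || !d): α-rule — add !a, !!d.
            ○ open, literals {a=F, b=F, d=T}.
0 branches closed, 8 open.
Each open branch fixes some atoms; the unmentioned ones are free. Counting distinct full assignments: branch {c=T} (e, d, b, a) contributes 16 new; branch {b=F, d=T, e=F} (c, a) contributes 2 new; branch {b=T, d=T, e=T} (c, a) contributes 2 new; branch {b=T, d=F, e=F} (c, a) contributes 2 new; branch {b=F, d=F, e=T} (c, a) contributes 2 new; branch {a=T, b=T} (e, d, c) contributes 2 new; branch {b=T, d=F} (e, c, a) contributes 1 new; branch {a=F, b=F, d=T} (e, c) contributes 1 new. Total: 28.

28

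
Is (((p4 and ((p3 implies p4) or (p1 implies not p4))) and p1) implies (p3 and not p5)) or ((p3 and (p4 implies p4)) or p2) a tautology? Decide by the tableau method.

Assume the negation and expand:
Initial set: {F ((((p4 and ((p3 implies p4) or (p1 implies not p4))) and p1) implies (p3 and not p5)) or ((p3 and (p4 implies p4)) or p2))}.
F ((((p4 and ((p3 implies p4) or (p1 implies not p4))) and p1) implies (p3 and not p5)) or ((p3 and (p4 implies p4)) or p2)): α-rule — add F (((p4 and ((p3 implies p4) or (p1 implies not p4))) and p1) implies (p3 and not p5)), F ((p3 and (p4 implies p4)) or p2).
F (((p4 and ((p3 implies p4) or (p1 implies not p4))) and p1) implies (p3 and not p5)): α-rule — add T ((p4 and ((p3 implies p4) or (p1 implies not p4))) and p1), F (p3 and not p5).
F ((p3 and (p4 implies p4)) or p2): α-rule — add F (p3 and (p4 implies p4)), F p2.
T ((p4 and ((p3 implies p4) or (p1 implies not p4))) and p1): α-rule — add T (p4 and ((p3 implies p4) or (p1 implies not p4))), T p1.
T (p4 and ((p3 implies p4) or (p1 implies not p4))): α-rule — add T p4, T ((p3 implies p4) or (p1 implies not p4)).
F (p3 and not p5): β-rule — branch into F p3  //  F not p5.
  branch 1 (add F p3):
    F (p3 and (p4 implies p4)): β-rule — branch into F p3  //  F (p4 implies p4).
      branch 1.1 (add F p3):
        T ((p3 implies p4) or (p1 implies not p4)): β-rule — branch into T (p3 implies p4)  //  T (p1 implies not p4).
          branch 1.1.1 (add T (p3 implies p4)):
            T (p3 implies p4): β-rule — branch into F p3  //  T p4.
              branch 1.1.1.1 (add F p3):
                ○ open, literals {p1=T, p2=F, p3=F, p4=T}.
              branch 1.1.1.2 (add T p4):
                ○ open, literals {p1=T, p2=F, p3=F, p4=T}.
          branch 1.1.2 (add T (p1 implies not p4)):
            T (p1 implies not p4): β-rule — branch into F p1  //  T not p4.
              branch 1.1.2.1 (add F p1):
                × closes — contains both p1 and not p1.
              branch 1.1.2.2 (add T not p4):
                × closes — contains both p4 and not p4.
      branch 1.2 (add F (p4 implies p4)):
        F (p4 implies p4): α-rule — add T p4, F p4.
        × closes — contains both p4 and not p4.
  branch 2 (add F not p5):
    F (p3 and (p4 implies p4)): β-rule — branch into F p3  //  F (p4 implies p4).
      branch 2.1 (add F p3):
        T ((p3 implies p4) or (p1 implies not p4)): β-rule — branch into T (p3 implies p4)  //  T (p1 implies not p4).
          branch 2.1.1 (add T (p3 implies p4)):
            T (p3 implies p4): β-rule — branch into F p3  //  T p4.
              branch 2.1.1.1 (add F p3):
                ○ open, literals {p1=T, p2=F, p3=F, p4=T, p5=T}.
              branch 2.1.1.2 (add T p4):
                ○ open, literals {p1=T, p2=F, p3=F, p4=T, p5=T}.
          branch 2.1.2 (add T (p1 implies not p4)):
            T (p1 implies not p4): β-rule — branch into F p1  //  T not p4.
              branch 2.1.2.1 (add F p1):
                × closes — contains both p1 and not p1.
              branch 2.1.2.2 (add T not p4):
                × closes — contains both p4 and not p4.
      branch 2.2 (add F (p4 implies p4)):
        F (p4 implies p4): α-rule — add T p4, F p4.
        × closes — contains both p4 and not p4.
6 branches closed, 4 open.
An open branch gives a countermodel: p1=T, p2=F, p3=F, p4=T (unmentioned atoms arbitrary); under it the original formula is false.

Not valid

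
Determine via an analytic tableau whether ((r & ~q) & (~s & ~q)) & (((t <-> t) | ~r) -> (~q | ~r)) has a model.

Satisfiable

Initial set: {T (((r & ~q) & (~s & ~q)) & (((t <-> t) | ~r) -> (~q | ~r)))}.
T (((r & ~q) & (~s & ~q)) & (((t <-> t) | ~r) -> (~q | ~r))): α-rule — add T ((r & ~q) & (~s & ~q)), T (((t <-> t) | ~r) -> (~q | ~r)).
T ((r & ~q) & (~s & ~q)): α-rule — add T (r & ~q), T (~s & ~q).
T (r & ~q): α-rule — add T r, T ~q.
T (~s & ~q): α-rule — add T ~s, T ~q.
T (((t <-> t) | ~r) -> (~q | ~r)): β-rule — branch into F ((t <-> t) | ~r)  //  T (~q | ~r).
  branch 1 (add F ((t <-> t) | ~r)):
    F ((t <-> t) | ~r): α-rule — add F (t <-> t), F ~r.
    F (t <-> t): β-rule — branch into T t, F t  //  F t, T t.
      branch 1.1 (add T t, F t):
        × closes — contains both t and ~t.
      branch 1.2 (add F t, T t):
        × closes — contains both t and ~t.
  branch 2 (add T (~q | ~r)):
    T (~q | ~r): β-rule — branch into T ~q  //  T ~r.
      branch 2.1 (add T ~q):
        ○ open, literals {q=0, r=1, s=0}.
      branch 2.2 (add T ~r):
        × closes — contains both r and ~r.
3 branches closed, 1 open.
An open branch gives a satisfying assignment: q=0, r=1, s=0.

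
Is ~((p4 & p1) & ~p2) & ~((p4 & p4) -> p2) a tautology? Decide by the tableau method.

Not valid

Assume the negation and expand:
Initial set: {~(~((p4 & p1) & ~p2) & ~((p4 & p4) -> p2))}.
~(~((p4 & p1) & ~p2) & ~((p4 & p4) -> p2)): β-rule — branch into ~~((p4 & p1) & ~p2)  //  ~~((p4 & p4) -> p2).
  branch 1 (add ~~((p4 & p1) & ~p2)):
    ~~((p4 & p1) & ~p2): α-rule — add (p4 & p1), ~p2.
    (p4 & p1): α-rule — add p4, p1.
    ○ open, literals {p1=1, p2=0, p4=1}.
  branch 2 (add ~~((p4 & p4) -> p2)):
    ~~((p4 & p4) -> p2): β-rule — branch into ~(p4 & p4)  //  p2.
      branch 2.1 (add ~(p4 & p4)):
        ~(p4 & p4): β-rule — branch into ~p4  //  ~p4.
          branch 2.1.1 (add ~p4):
            ○ open, literals {p4=0}.
          branch 2.1.2 (add ~p4):
            ○ open, literals {p4=0}.
      branch 2.2 (add p2):
        ○ open, literals {p2=1}.
0 branches closed, 4 open.
An open branch gives a countermodel: p1=1, p2=0, p4=1 (unmentioned atoms arbitrary); under it the original formula is false.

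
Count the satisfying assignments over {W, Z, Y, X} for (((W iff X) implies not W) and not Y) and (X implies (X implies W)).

4

Initial set: {((((W iff X) implies not W) and not Y) and (X implies (X implies W)))}.
((((W iff X) implies not W) and not Y) and (X implies (X implies W))): α-rule — add (((W iff X) implies not W) and not Y), (X implies (X implies W)).
(((W iff X) implies not W) and not Y): α-rule — add ((W iff X) implies not W), not Y.
(X implies (X implies W)): β-rule — branch into not X  //  (X implies W).
  branch 1 (add not X):
    ((W iff X) implies not W): β-rule — branch into not (W iff X)  //  not W.
      branch 1.1 (add not (W iff X)):
        not (W iff X): β-rule — branch into W, not X  //  not W, X.
          branch 1.1.1 (add W, not X):
            ○ open, literals {W=true, X=false, Y=false}.
          branch 1.1.2 (add not W, X):
            × closes — contains both X and not X.
      branch 1.2 (add not W):
        ○ open, literals {W=false, X=false, Y=false}.
  branch 2 (add (X implies W)):
    ((W iff X) implies not W): β-rule — branch into not (W iff X)  //  not W.
      branch 2.1 (add not (W iff X)):
        (X implies W): β-rule — branch into not X  //  W.
          branch 2.1.1 (add not X):
            not (W iff X): β-rule — branch into W, not X  //  not W, X.
              branch 2.1.1.1 (add W, not X):
                ○ open, literals {W=true, X=false, Y=false}.
              branch 2.1.1.2 (add not W, X):
                × closes — contains both X and not X.
          branch 2.1.2 (add W):
            not (W iff X): β-rule — branch into W, not X  //  not W, X.
              branch 2.1.2.1 (add W, not X):
                ○ open, literals {W=true, X=false, Y=false}.
              branch 2.1.2.2 (add not W, X):
                × closes — contains both W and not W.
      branch 2.2 (add not W):
        (X implies W): β-rule — branch into not X  //  W.
          branch 2.2.1 (add not X):
            ○ open, literals {W=false, X=false, Y=false}.
          branch 2.2.2 (add W):
            × closes — contains both W and not W.
4 branches closed, 5 open.
Each open branch fixes some atoms; the unmentioned ones are free. Counting distinct full assignments: branch {W=true, X=false, Y=false} (Z) contributes 2 new; branch {W=false, X=false, Y=false} (Z) contributes 2 new; branch {W=true, X=false, Y=false} (Z) contributes 0 new; branch {W=true, X=false, Y=false} (Z) contributes 0 new; branch {W=false, X=false, Y=false} (Z) contributes 0 new. Total: 4.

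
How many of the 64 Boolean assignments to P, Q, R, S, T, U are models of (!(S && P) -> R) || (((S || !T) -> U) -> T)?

Initial set: {T ((!(S && P) -> R) || (((S || !T) -> U) -> T))}.
T ((!(S && P) -> R) || (((S || !T) -> U) -> T)): β-rule — branch into T (!(S && P) -> R)  //  T (((S || !T) -> U) -> T).
  branch 1 (add T (!(S && P) -> R)):
    T (!(S && P) -> R): β-rule — branch into F !(S && P)  //  T R.
      branch 1.1 (add F !(S && P)):
        F !(S && P): α-rule — add T S, T P.
        ○ open, literals {P=true, S=true}.
      branch 1.2 (add T R):
        ○ open, literals {R=true}.
  branch 2 (add T (((S || !T) -> U) -> T)):
    T (((S || !T) -> U) -> T): β-rule — branch into F ((S || !T) -> U)  //  T T.
      branch 2.1 (add F ((S || !T) -> U)):
        F ((S || !T) -> U): α-rule — add T (S || !T), F U.
        T (S || !T): β-rule — branch into T S  //  T !T.
          branch 2.1.1 (add T S):
            ○ open, literals {S=true, U=false}.
          branch 2.1.2 (add T !T):
            ○ open, literals {T=false, U=false}.
      branch 2.2 (add T T):
        ○ open, literals {T=true}.
0 branches closed, 5 open.
Each open branch fixes some atoms; the unmentioned ones are free. Counting distinct full assignments: branch {P=true, S=true} (Q, R, T, U) contributes 16 new; branch {R=true} (P, Q, S, T, U) contributes 24 new; branch {S=true, U=false} (P, Q, R, T) contributes 4 new; branch {T=false, U=false} (P, Q, R, S) contributes 4 new; branch {T=true} (P, Q, R, S, U) contributes 10 new. Total: 58.

58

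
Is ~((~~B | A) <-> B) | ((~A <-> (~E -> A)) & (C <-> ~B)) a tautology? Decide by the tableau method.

Assume the negation and expand:
Initial set: {~(~((~~B | A) <-> B) | ((~A <-> (~E -> A)) & (C <-> ~B)))}.
~(~((~~B | A) <-> B) | ((~A <-> (~E -> A)) & (C <-> ~B))): α-rule — add ~~((~~B | A) <-> B), ~((~A <-> (~E -> A)) & (C <-> ~B)).
~~((~~B | A) <-> B): β-rule — branch into (~~B | A), B  //  ~(~~B | A), ~B.
  branch 1 (add (~~B | A), B):
    ~((~A <-> (~E -> A)) & (C <-> ~B)): β-rule — branch into ~(~A <-> (~E -> A))  //  ~(C <-> ~B).
      branch 1.1 (add ~(~A <-> (~E -> A))):
        (~~B | A): β-rule — branch into ~~B  //  A.
          branch 1.1.1 (add ~~B):
            ~~B: drop double negation, giving B.
            ~(~A <-> (~E -> A)): β-rule — branch into ~A, ~(~E -> A)  //  ~~A, (~E -> A).
              branch 1.1.1.1 (add ~A, ~(~E -> A)):
                ~(~E -> A): α-rule — add ~E, ~A.
                ○ open, literals {A=0, B=1, E=0}.
              branch 1.1.1.2 (add ~~A, (~E -> A)):
                (~E -> A): β-rule — branch into ~~E  //  A.
                  branch 1.1.1.2.1 (add ~~E):
                    ○ open, literals {A=1, B=1, E=1}.
                  branch 1.1.1.2.2 (add A):
                    ○ open, literals {A=1, B=1}.
          branch 1.1.2 (add A):
            ~(~A <-> (~E -> A)): β-rule — branch into ~A, ~(~E -> A)  //  ~~A, (~E -> A).
              branch 1.1.2.1 (add ~A, ~(~E -> A)):
                × closes — contains both A and ~A.
              branch 1.1.2.2 (add ~~A, (~E -> A)):
                (~E -> A): β-rule — branch into ~~E  //  A.
                  branch 1.1.2.2.1 (add ~~E):
                    ○ open, literals {A=1, B=1, E=1}.
                  branch 1.1.2.2.2 (add A):
                    ○ open, literals {A=1, B=1}.
      branch 1.2 (add ~(C <-> ~B)):
        (~~B | A): β-rule — branch into ~~B  //  A.
          branch 1.2.1 (add ~~B):
            ~~B: drop double negation, giving B.
            ~(C <-> ~B): β-rule — branch into C, ~~B  //  ~C, ~B.
              branch 1.2.1.1 (add C, ~~B):
                ○ open, literals {B=1, C=1}.
              branch 1.2.1.2 (add ~C, ~B):
                × closes — contains both B and ~B.
          branch 1.2.2 (add A):
            ~(C <-> ~B): β-rule — branch into C, ~~B  //  ~C, ~B.
              branch 1.2.2.1 (add C, ~~B):
                ○ open, literals {A=1, B=1, C=1}.
              branch 1.2.2.2 (add ~C, ~B):
                × closes — contains both B and ~B.
  branch 2 (add ~(~~B | A), ~B):
    ~(~~B | A): α-rule — add ~~~B, ~A.
    ~~~B: drop double negation, giving ~B.
    ~((~A <-> (~E -> A)) & (C <-> ~B)): β-rule — branch into ~(~A <-> (~E -> A))  //  ~(C <-> ~B).
      branch 2.1 (add ~(~A <-> (~E -> A))):
        ~(~A <-> (~E -> A)): β-rule — branch into ~A, ~(~E -> A)  //  ~~A, (~E -> A).
          branch 2.1.1 (add ~A, ~(~E -> A)):
            ~(~E -> A): α-rule — add ~E, ~A.
            ○ open, literals {A=0, B=0, E=0}.
          branch 2.1.2 (add ~~A, (~E -> A)):
            × closes — contains both A and ~A.
      branch 2.2 (add ~(C <-> ~B)):
        ~(C <-> ~B): β-rule — branch into C, ~~B  //  ~C, ~B.
          branch 2.2.1 (add C, ~~B):
            × closes — contains both B and ~B.
          branch 2.2.2 (add ~C, ~B):
            ○ open, literals {A=0, B=0, C=0}.
5 branches closed, 9 open.
An open branch gives a countermodel: A=0, B=1, E=0 (unmentioned atoms arbitrary); under it the original formula is false.

Not valid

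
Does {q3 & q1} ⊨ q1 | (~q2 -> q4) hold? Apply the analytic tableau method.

Yes

Initial set: {T (q3 & q1); F (q1 | (~q2 -> q4))}.
T (q3 & q1): α-rule — add T q3, T q1.
F (q1 | (~q2 -> q4)): α-rule — add F q1, F (~q2 -> q4).
× closes — contains both q1 and ~q1.
All 1 branch closes.
Every branch closed, so the premises entail the conclusion.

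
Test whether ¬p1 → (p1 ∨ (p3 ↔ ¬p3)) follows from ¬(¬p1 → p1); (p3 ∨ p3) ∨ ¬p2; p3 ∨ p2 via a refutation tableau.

No

Initial set: {T ¬(¬p1 → p1); T ((p3 ∨ p3) ∨ ¬p2); T (p3 ∨ p2); F (¬p1 → (p1 ∨ (p3 ↔ ¬p3)))}.
T ¬(¬p1 → p1): α-rule — add T ¬p1, F p1.
F (¬p1 → (p1 ∨ (p3 ↔ ¬p3))): α-rule — add T ¬p1, F (p1 ∨ (p3 ↔ ¬p3)).
F (p1 ∨ (p3 ↔ ¬p3)): α-rule — add F p1, F (p3 ↔ ¬p3).
T ((p3 ∨ p3) ∨ ¬p2): β-rule — branch into T (p3 ∨ p3)  //  T ¬p2.
  branch 1 (add T (p3 ∨ p3)):
    T (p3 ∨ p2): β-rule — branch into T p3  //  T p2.
      branch 1.1 (add T p3):
        F (p3 ↔ ¬p3): β-rule — branch into T p3, F ¬p3  //  F p3, T ¬p3.
          branch 1.1.1 (add T p3, F ¬p3):
            T (p3 ∨ p3): β-rule — branch into T p3  //  T p3.
              branch 1.1.1.1 (add T p3):
                ○ open, literals {p1=F, p3=T}.
              branch 1.1.1.2 (add T p3):
                ○ open, literals {p1=F, p3=T}.
          branch 1.1.2 (add F p3, T ¬p3):
            × closes — contains both p3 and ¬p3.
      branch 1.2 (add T p2):
        F (p3 ↔ ¬p3): β-rule — branch into T p3, F ¬p3  //  F p3, T ¬p3.
          branch 1.2.1 (add T p3, F ¬p3):
            T (p3 ∨ p3): β-rule — branch into T p3  //  T p3.
              branch 1.2.1.1 (add T p3):
                ○ open, literals {p1=F, p2=T, p3=T}.
              branch 1.2.1.2 (add T p3):
                ○ open, literals {p1=F, p2=T, p3=T}.
          branch 1.2.2 (add F p3, T ¬p3):
            T (p3 ∨ p3): β-rule — branch into T p3  //  T p3.
              branch 1.2.2.1 (add T p3):
                × closes — contains both p3 and ¬p3.
              branch 1.2.2.2 (add T p3):
                × closes — contains both p3 and ¬p3.
  branch 2 (add T ¬p2):
    T (p3 ∨ p2): β-rule — branch into T p3  //  T p2.
      branch 2.1 (add T p3):
        F (p3 ↔ ¬p3): β-rule — branch into T p3, F ¬p3  //  F p3, T ¬p3.
          branch 2.1.1 (add T p3, F ¬p3):
            ○ open, literals {p1=F, p2=F, p3=T}.
          branch 2.1.2 (add F p3, T ¬p3):
            × closes — contains both p3 and ¬p3.
      branch 2.2 (add T p2):
        × closes — contains both p2 and ¬p2.
5 branches closed, 5 open.
An open branch gives a countermodel: p1=F, p3=T (unmentioned atoms arbitrary); the premises hold there but the conclusion fails.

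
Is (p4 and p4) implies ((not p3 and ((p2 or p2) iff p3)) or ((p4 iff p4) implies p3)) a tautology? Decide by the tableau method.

Not valid

Assume the negation and expand:
Initial set: {not ((p4 and p4) implies ((not p3 and ((p2 or p2) iff p3)) or ((p4 iff p4) implies p3)))}.
not ((p4 and p4) implies ((not p3 and ((p2 or p2) iff p3)) or ((p4 iff p4) implies p3))): α-rule — add (p4 and p4), not ((not p3 and ((p2 or p2) iff p3)) or ((p4 iff p4) implies p3)).
(p4 and p4): α-rule — add p4, p4.
not ((not p3 and ((p2 or p2) iff p3)) or ((p4 iff p4) implies p3)): α-rule — add not (not p3 and ((p2 or p2) iff p3)), not ((p4 iff p4) implies p3).
not ((p4 iff p4) implies p3): α-rule — add (p4 iff p4), not p3.
not (not p3 and ((p2 or p2) iff p3)): β-rule — branch into not not p3  //  not ((p2 or p2) iff p3).
  branch 1 (add not not p3):
    × closes — contains both p3 and not p3.
  branch 2 (add not ((p2 or p2) iff p3)):
    (p4 iff p4): β-rule — branch into p4, p4  //  not p4, not p4.
      branch 2.1 (add p4, p4):
        not ((p2 or p2) iff p3): β-rule — branch into (p2 or p2), not p3  //  not (p2 or p2), p3.
          branch 2.1.1 (add (p2 or p2), not p3):
            (p2 or p2): β-rule — branch into p2  //  p2.
              branch 2.1.1.1 (add p2):
                ○ open, literals {p2=1, p3=0, p4=1}.
              branch 2.1.1.2 (add p2):
                ○ open, literals {p2=1, p3=0, p4=1}.
          branch 2.1.2 (add not (p2 or p2), p3):
            × closes — contains both p3 and not p3.
      branch 2.2 (add not p4, not p4):
        × closes — contains both p4 and not p4.
3 branches closed, 2 open.
An open branch gives a countermodel: p2=1, p3=0, p4=1 (unmentioned atoms arbitrary); under it the original formula is false.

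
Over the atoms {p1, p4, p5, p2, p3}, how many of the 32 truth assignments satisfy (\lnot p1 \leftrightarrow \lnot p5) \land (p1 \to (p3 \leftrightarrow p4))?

Initial set: {T ((\lnot p1 \leftrightarrow \lnot p5) \land (p1 \to (p3 \leftrightarrow p4)))}.
T ((\lnot p1 \leftrightarrow \lnot p5) \land (p1 \to (p3 \leftrightarrow p4))): α-rule — add T (\lnot p1 \leftrightarrow \lnot p5), T (p1 \to (p3 \leftrightarrow p4)).
T (\lnot p1 \leftrightarrow \lnot p5): β-rule — branch into T \lnot p1, T \lnot p5  //  F \lnot p1, F \lnot p5.
  branch 1 (add T \lnot p1, T \lnot p5):
    T (p1 \to (p3 \leftrightarrow p4)): β-rule — branch into F p1  //  T (p3 \leftrightarrow p4).
      branch 1.1 (add F p1):
        ○ open, literals {p1=F, p5=F}.
      branch 1.2 (add T (p3 \leftrightarrow p4)):
        T (p3 \leftrightarrow p4): β-rule — branch into T p3, T p4  //  F p3, F p4.
          branch 1.2.1 (add T p3, T p4):
            ○ open, literals {p1=F, p3=T, p4=T, p5=F}.
          branch 1.2.2 (add F p3, F p4):
            ○ open, literals {p1=F, p3=F, p4=F, p5=F}.
  branch 2 (add F \lnot p1, F \lnot p5):
    T (p1 \to (p3 \leftrightarrow p4)): β-rule — branch into F p1  //  T (p3 \leftrightarrow p4).
      branch 2.1 (add F p1):
        × closes — contains both p1 and \lnot p1.
      branch 2.2 (add T (p3 \leftrightarrow p4)):
        T (p3 \leftrightarrow p4): β-rule — branch into T p3, T p4  //  F p3, F p4.
          branch 2.2.1 (add T p3, T p4):
            ○ open, literals {p1=T, p3=T, p4=T, p5=T}.
          branch 2.2.2 (add F p3, F p4):
            ○ open, literals {p1=T, p3=F, p4=F, p5=T}.
1 branch closed, 5 open.
Each open branch fixes some atoms; the unmentioned ones are free. Counting distinct full assignments: branch {p1=F, p5=F} (p4, p2, p3) contributes 8 new; branch {p1=F, p3=T, p4=T, p5=F} (p2) contributes 0 new; branch {p1=F, p3=F, p4=F, p5=F} (p2) contributes 0 new; branch {p1=T, p3=T, p4=T, p5=T} (p2) contributes 2 new; branch {p1=T, p3=F, p4=F, p5=T} (p2) contributes 2 new. Total: 12.

12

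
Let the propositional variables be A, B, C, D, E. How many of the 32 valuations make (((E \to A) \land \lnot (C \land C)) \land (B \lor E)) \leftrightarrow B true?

Initial set: {((((E \to A) \land \lnot (C \land C)) \land (B \lor E)) \leftrightarrow B)}.
((((E \to A) \land \lnot (C \land C)) \land (B \lor E)) \leftrightarrow B): β-rule — branch into (((E \to A) \land \lnot (C \land C)) \land (B \lor E)), B  //  \lnot (((E \to A) \land \lnot (C \land C)) \land (B \lor E)), \lnot B.
  branch 1 (add (((E \to A) \land \lnot (C \land C)) \land (B \lor E)), B):
    (((E \to A) \land \lnot (C \land C)) \land (B \lor E)): α-rule — add ((E \to A) \land \lnot (C \land C)), (B \lor E).
    ((E \to A) \land \lnot (C \land C)): α-rule — add (E \to A), \lnot (C \land C).
    (B \lor E): β-rule — branch into B  //  E.
      branch 1.1 (add B):
        (E \to A): β-rule — branch into \lnot E  //  A.
          branch 1.1.1 (add \lnot E):
            \lnot (C \land C): β-rule — branch into \lnot C  //  \lnot C.
              branch 1.1.1.1 (add \lnot C):
                ○ open, literals {B=T, C=F, E=F}.
              branch 1.1.1.2 (add \lnot C):
                ○ open, literals {B=T, C=F, E=F}.
          branch 1.1.2 (add A):
            \lnot (C \land C): β-rule — branch into \lnot C  //  \lnot C.
              branch 1.1.2.1 (add \lnot C):
                ○ open, literals {A=T, B=T, C=F}.
              branch 1.1.2.2 (add \lnot C):
                ○ open, literals {A=T, B=T, C=F}.
      branch 1.2 (add E):
        (E \to A): β-rule — branch into \lnot E  //  A.
          branch 1.2.1 (add \lnot E):
            × closes — contains both E and \lnot E.
          branch 1.2.2 (add A):
            \lnot (C \land C): β-rule — branch into \lnot C  //  \lnot C.
              branch 1.2.2.1 (add \lnot C):
                ○ open, literals {A=T, B=T, C=F, E=T}.
              branch 1.2.2.2 (add \lnot C):
                ○ open, literals {A=T, B=T, C=F, E=T}.
  branch 2 (add \lnot (((E \to A) \land \lnot (C \land C)) \land (B \lor E)), \lnot B):
    \lnot (((E \to A) \land \lnot (C \land C)) \land (B \lor E)): β-rule — branch into \lnot ((E \to A) \land \lnot (C \land C))  //  \lnot (B \lor E).
      branch 2.1 (add \lnot ((E \to A) \land \lnot (C \land C))):
        \lnot ((E \to A) \land \lnot (C \land C)): β-rule — branch into \lnot (E \to A)  //  \lnot \lnot (C \land C).
          branch 2.1.1 (add \lnot (E \to A)):
            \lnot (E \to A): α-rule — add E, \lnot A.
            ○ open, literals {A=F, B=F, E=T}.
          branch 2.1.2 (add \lnot \lnot (C \land C)):
            \lnot \lnot (C \land C): α-rule — add C, C.
            ○ open, literals {B=F, C=T}.
      branch 2.2 (add \lnot (B \lor E)):
        \lnot (B \lor E): α-rule — add \lnot B, \lnot E.
        ○ open, literals {B=F, E=F}.
1 branch closed, 9 open.
Each open branch fixes some atoms; the unmentioned ones are free. Counting distinct full assignments: branch {B=T, C=F, E=F} (A, D) contributes 4 new; branch {B=T, C=F, E=F} (A, D) contributes 0 new; branch {A=T, B=T, C=F} (D, E) contributes 2 new; branch {A=T, B=T, C=F} (D, E) contributes 0 new; branch {A=T, B=T, C=F, E=T} (D) contributes 0 new; branch {A=T, B=T, C=F, E=T} (D) contributes 0 new; branch {A=F, B=F, E=T} (C, D) contributes 4 new; branch {B=F, C=T} (A, D, E) contributes 6 new; branch {B=F, E=F} (A, C, D) contributes 4 new. Total: 20.

20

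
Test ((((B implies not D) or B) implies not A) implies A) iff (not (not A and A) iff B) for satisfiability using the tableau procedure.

Initial set: {T (((((B implies not D) or B) implies not A) implies A) iff (not (not A and A) iff B))}.
T (((((B implies not D) or B) implies not A) implies A) iff (not (not A and A) iff B)): β-rule — branch into T ((((B implies not D) or B) implies not A) implies A), T (not (not A and A) iff B)  //  F ((((B implies not D) or B) implies not A) implies A), F (not (not A and A) iff B).
  branch 1 (add T ((((B implies not D) or B) implies not A) implies A), T (not (not A and A) iff B)):
    T ((((B implies not D) or B) implies not A) implies A): β-rule — branch into F (((B implies not D) or B) implies not A)  //  T A.
      branch 1.1 (add F (((B implies not D) or B) implies not A)):
        F (((B implies not D) or B) implies not A): α-rule — add T ((B implies not D) or B), F not A.
        T (not (not A and A) iff B): β-rule — branch into T not (not A and A), T B  //  F not (not A and A), F B.
          branch 1.1.1 (add T not (not A and A), T B):
            T ((B implies not D) or B): β-rule — branch into T (B implies not D)  //  T B.
              branch 1.1.1.1 (add T (B implies not D)):
                T not (not A and A): β-rule — branch into F not A  //  F A.
                  branch 1.1.1.1.1 (add F not A):
                    T (B implies not D): β-rule — branch into F B  //  T not D.
                      branch 1.1.1.1.1.1 (add F B):
                        × closes — contains both B and not B.
                      branch 1.1.1.1.1.2 (add T not D):
                        ○ open, literals {A=1, B=1, D=0}.
                  branch 1.1.1.1.2 (add F A):
                    × closes — contains both A and not A.
              branch 1.1.1.2 (add T B):
                T not (not A and A): β-rule — branch into F not A  //  F A.
                  branch 1.1.1.2.1 (add F not A):
                    ○ open, literals {A=1, B=1}.
                  branch 1.1.1.2.2 (add F A):
                    × closes — contains both A and not A.
          branch 1.1.2 (add F not (not A and A), F B):
            F not (not A and A): α-rule — add T not A, T A.
            × closes — contains both A and not A.
      branch 1.2 (add T A):
        T (not (not A and A) iff B): β-rule — branch into T not (not A and A), T B  //  F not (not A and A), F B.
          branch 1.2.1 (add T not (not A and A), T B):
            T not (not A and A): β-rule — branch into F not A  //  F A.
              branch 1.2.1.1 (add F not A):
                ○ open, literals {A=1, B=1}.
              branch 1.2.1.2 (add F A):
                × closes — contains both A and not A.
          branch 1.2.2 (add F not (not A and A), F B):
            F not (not A and A): α-rule — add T not A, T A.
            × closes — contains both A and not A.
  branch 2 (add F ((((B implies not D) or B) implies not A) implies A), F (not (not A and A) iff B)):
    F ((((B implies not D) or B) implies not A) implies A): α-rule — add T (((B implies not D) or B) implies not A), F A.
    F (not (not A and A) iff B): β-rule — branch into T not (not A and A), F B  //  F not (not A and A), T B.
      branch 2.1 (add T not (not A and A), F B):
        T (((B implies not D) or B) implies not A): β-rule — branch into F ((B implies not D) or B)  //  T not A.
          branch 2.1.1 (add F ((B implies not D) or B)):
            F ((B implies not D) or B): α-rule — add F (B implies not D), F B.
            F (B implies not D): α-rule — add T B, F not D.
            × closes — contains both B and not B.
          branch 2.1.2 (add T not A):
            T not (not A and A): β-rule — branch into F not A  //  F A.
              branch 2.1.2.1 (add F not A):
                × closes — contains both A and not A.
              branch 2.1.2.2 (add F A):
                ○ open, literals {A=0, B=0}.
      branch 2.2 (add F not (not A and A), T B):
        F not (not A and A): α-rule — add T not A, T A.
        × closes — contains both A and not A.
9 branches closed, 4 open.
An open branch gives a satisfying assignment: A=1, B=1, D=0.

Satisfiable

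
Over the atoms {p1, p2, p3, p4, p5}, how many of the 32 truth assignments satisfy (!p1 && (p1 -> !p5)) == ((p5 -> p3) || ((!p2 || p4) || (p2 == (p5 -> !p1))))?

17

Initial set: {((!p1 && (p1 -> !p5)) == ((p5 -> p3) || ((!p2 || p4) || (p2 == (p5 -> !p1)))))}.
((!p1 && (p1 -> !p5)) == ((p5 -> p3) || ((!p2 || p4) || (p2 == (p5 -> !p1))))): β-rule — branch into (!p1 && (p1 -> !p5)), ((p5 -> p3) || ((!p2 || p4) || (p2 == (p5 -> !p1))))  //  !(!p1 && (p1 -> !p5)), !((p5 -> p3) || ((!p2 || p4) || (p2 == (p5 -> !p1)))).
  branch 1 (add (!p1 && (p1 -> !p5)), ((p5 -> p3) || ((!p2 || p4) || (p2 == (p5 -> !p1))))):
    (!p1 && (p1 -> !p5)): α-rule — add !p1, (p1 -> !p5).
    ((p5 -> p3) || ((!p2 || p4) || (p2 == (p5 -> !p1)))): β-rule — branch into (p5 -> p3)  //  ((!p2 || p4) || (p2 == (p5 -> !p1))).
      branch 1.1 (add (p5 -> p3)):
        (p1 -> !p5): β-rule — branch into !p1  //  !p5.
          branch 1.1.1 (add !p1):
            (p5 -> p3): β-rule — branch into !p5  //  p3.
              branch 1.1.1.1 (add !p5):
                ○ open, literals {p1=F, p5=F}.
              branch 1.1.1.2 (add p3):
                ○ open, literals {p1=F, p3=T}.
          branch 1.1.2 (add !p5):
            (p5 -> p3): β-rule — branch into !p5  //  p3.
              branch 1.1.2.1 (add !p5):
                ○ open, literals {p1=F, p5=F}.
              branch 1.1.2.2 (add p3):
                ○ open, literals {p1=F, p3=T, p5=F}.
      branch 1.2 (add ((!p2 || p4) || (p2 == (p5 -> !p1)))):
        (p1 -> !p5): β-rule — branch into !p1  //  !p5.
          branch 1.2.1 (add !p1):
            ((!p2 || p4) || (p2 == (p5 -> !p1))): β-rule — branch into (!p2 || p4)  //  (p2 == (p5 -> !p1)).
              branch 1.2.1.1 (add (!p2 || p4)):
                (!p2 || p4): β-rule — branch into !p2  //  p4.
                  branch 1.2.1.1.1 (add !p2):
                    ○ open, literals {p1=F, p2=F}.
                  branch 1.2.1.1.2 (add p4):
                    ○ open, literals {p1=F, p4=T}.
              branch 1.2.1.2 (add (p2 == (p5 -> !p1))):
                (p2 == (p5 -> !p1)): β-rule — branch into p2, (p5 -> !p1)  //  !p2, !(p5 -> !p1).
                  branch 1.2.1.2.1 (add p2, (p5 -> !p1)):
                    (p5 -> !p1): β-rule — branch into !p5  //  !p1.
                      branch 1.2.1.2.1.1 (add !p5):
                        ○ open, literals {p1=F, p2=T, p5=F}.
                      branch 1.2.1.2.1.2 (add !p1):
                        ○ open, literals {p1=F, p2=T}.
                  branch 1.2.1.2.2 (add !p2, !(p5 -> !p1)):
                    !(p5 -> !p1): α-rule — add p5, !!p1.
                    × closes — contains both p1 and !p1.
          branch 1.2.2 (add !p5):
            ((!p2 || p4) || (p2 == (p5 -> !p1))): β-rule — branch into (!p2 || p4)  //  (p2 == (p5 -> !p1)).
              branch 1.2.2.1 (add (!p2 || p4)):
                (!p2 || p4): β-rule — branch into !p2  //  p4.
                  branch 1.2.2.1.1 (add !p2):
                    ○ open, literals {p1=F, p2=F, p5=F}.
                  branch 1.2.2.1.2 (add p4):
                    ○ open, literals {p1=F, p4=T, p5=F}.
              branch 1.2.2.2 (add (p2 == (p5 -> !p1))):
                (p2 == (p5 -> !p1)): β-rule — branch into p2, (p5 -> !p1)  //  !p2, !(p5 -> !p1).
                  branch 1.2.2.2.1 (add p2, (p5 -> !p1)):
                    (p5 -> !p1): β-rule — branch into !p5  //  !p1.
                      branch 1.2.2.2.1.1 (add !p5):
                        ○ open, literals {p1=F, p2=T, p5=F}.
                      branch 1.2.2.2.1.2 (add !p1):
                        ○ open, literals {p1=F, p2=T, p5=F}.
                  branch 1.2.2.2.2 (add !p2, !(p5 -> !p1)):
                    !(p5 -> !p1): α-rule — add p5, !!p1.
                    × closes — contains both p5 and !p5.
  branch 2 (add !(!p1 && (p1 -> !p5)), !((p5 -> p3) || ((!p2 || p4) || (p2 == (p5 -> !p1))))):
    !((p5 -> p3) || ((!p2 || p4) || (p2 == (p5 -> !p1)))): α-rule — add !(p5 -> p3), !((!p2 || p4) || (p2 == (p5 -> !p1))).
    !(p5 -> p3): α-rule — add p5, !p3.
    !((!p2 || p4) || (p2 == (p5 -> !p1))): α-rule — add !(!p2 || p4), !(p2 == (p5 -> !p1)).
    !(!p2 || p4): α-rule — add !!p2, !p4.
    !(!p1 && (p1 -> !p5)): β-rule — branch into !!p1  //  !(p1 -> !p5).
      branch 2.1 (add !!p1):
        !(p2 == (p5 -> !p1)): β-rule — branch into p2, !(p5 -> !p1)  //  !p2, (p5 -> !p1).
          branch 2.1.1 (add p2, !(p5 -> !p1)):
            !(p5 -> !p1): α-rule — add p5, !!p1.
            ○ open, literals {p1=T, p2=T, p3=F, p4=F, p5=T}.
          branch 2.1.2 (add !p2, (p5 -> !p1)):
            × closes — contains both p2 and !p2.
      branch 2.2 (add !(p1 -> !p5)):
        !(p1 -> !p5): α-rule — add p1, !!p5.
        !(p2 == (p5 -> !p1)): β-rule — branch into p2, !(p5 -> !p1)  //  !p2, (p5 -> !p1).
          branch 2.2.1 (add p2, !(p5 -> !p1)):
            !(p5 -> !p1): α-rule — add p5, !!p1.
            ○ open, literals {p1=T, p2=T, p3=F, p4=F, p5=T}.
          branch 2.2.2 (add !p2, (p5 -> !p1)):
            × closes — contains both p2 and !p2.
4 branches closed, 14 open.
Each open branch fixes some atoms; the unmentioned ones are free. Counting distinct full assignments: branch {p1=F, p5=F} (p2, p3, p4) contributes 8 new; branch {p1=F, p3=T} (p2, p4, p5) contributes 4 new; branch {p1=F, p5=F} (p2, p3, p4) contributes 0 new; branch {p1=F, p3=T, p5=F} (p2, p4) contributes 0 new; branch {p1=F, p2=F} (p3, p4, p5) contributes 2 new; branch {p1=F, p4=T} (p2, p3, p5) contributes 1 new; branch {p1=F, p2=T, p5=F} (p3, p4) contributes 0 new; branch {p1=F, p2=T} (p3, p4, p5) contributes 1 new; branch {p1=F, p2=F, p5=F} (p3, p4) contributes 0 new; branch {p1=F, p4=T, p5=F} (p2, p3) contributes 0 new; branch {p1=F, p2=T, p5=F} (p3, p4) contributes 0 new; branch {p1=F, p2=T, p5=F} (p3, p4) contributes 0 new; branch {p1=T, p2=T, p3=F, p4=F, p5=T} (none free) contributes 1 new; branch {p1=T, p2=T, p3=F, p4=F, p5=T} (none free) contributes 0 new. Total: 17.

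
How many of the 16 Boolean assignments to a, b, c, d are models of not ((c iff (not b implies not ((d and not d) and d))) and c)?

8

Initial set: {not ((c iff (not b implies not ((d and not d) and d))) and c)}.
not ((c iff (not b implies not ((d and not d) and d))) and c): β-rule — branch into not (c iff (not b implies not ((d and not d) and d)))  //  not c.
  branch 1 (add not (c iff (not b implies not ((d and not d) and d)))):
    not (c iff (not b implies not ((d and not d) and d))): β-rule — branch into c, not (not b implies not ((d and not d) and d))  //  not c, (not b implies not ((d and not d) and d)).
      branch 1.1 (add c, not (not b implies not ((d and not d) and d))):
        not (not b implies not ((d and not d) and d)): α-rule — add not b, not not ((d and not d) and d).
        not not ((d and not d) and d): α-rule — add (d and not d), d.
        (d and not d): α-rule — add d, not d.
        × closes — contains both d and not d.
      branch 1.2 (add not c, (not b implies not ((d and not d) and d))):
        (not b implies not ((d and not d) and d)): β-rule — branch into not not b  //  not ((d and not d) and d).
          branch 1.2.1 (add not not b):
            ○ open, literals {b=1, c=0}.
          branch 1.2.2 (add not ((d and not d) and d)):
            not ((d and not d) and d): β-rule — branch into not (d and not d)  //  not d.
              branch 1.2.2.1 (add not (d and not d)):
                not (d and not d): β-rule — branch into not d  //  not not d.
                  branch 1.2.2.1.1 (add not d):
                    ○ open, literals {c=0, d=0}.
                  branch 1.2.2.1.2 (add not not d):
                    ○ open, literals {c=0, d=1}.
              branch 1.2.2.2 (add not d):
                ○ open, literals {c=0, d=0}.
  branch 2 (add not c):
    ○ open, literals {c=0}.
1 branch closed, 5 open.
Each open branch fixes some atoms; the unmentioned ones are free. Counting distinct full assignments: branch {b=1, c=0} (a, d) contributes 4 new; branch {c=0, d=0} (a, b) contributes 2 new; branch {c=0, d=1} (a, b) contributes 2 new; branch {c=0, d=0} (a, b) contributes 0 new; branch {c=0} (a, b, d) contributes 0 new. Total: 8.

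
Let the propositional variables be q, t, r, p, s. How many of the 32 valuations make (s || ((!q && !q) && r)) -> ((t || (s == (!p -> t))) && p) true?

21

Initial set: {((s || ((!q && !q) && r)) -> ((t || (s == (!p -> t))) && p))}.
((s || ((!q && !q) && r)) -> ((t || (s == (!p -> t))) && p)): β-rule — branch into !(s || ((!q && !q) && r))  //  ((t || (s == (!p -> t))) && p).
  branch 1 (add !(s || ((!q && !q) && r))):
    !(s || ((!q && !q) && r)): α-rule — add !s, !((!q && !q) && r).
    !((!q && !q) && r): β-rule — branch into !(!q && !q)  //  !r.
      branch 1.1 (add !(!q && !q)):
        !(!q && !q): β-rule — branch into !!q  //  !!q.
          branch 1.1.1 (add !!q):
            ○ open, literals {q=true, s=false}.
          branch 1.1.2 (add !!q):
            ○ open, literals {q=true, s=false}.
      branch 1.2 (add !r):
        ○ open, literals {r=false, s=false}.
  branch 2 (add ((t || (s == (!p -> t))) && p)):
    ((t || (s == (!p -> t))) && p): α-rule — add (t || (s == (!p -> t))), p.
    (t || (s == (!p -> t))): β-rule — branch into t  //  (s == (!p -> t)).
      branch 2.1 (add t):
        ○ open, literals {p=true, t=true}.
      branch 2.2 (add (s == (!p -> t))):
        (s == (!p -> t)): β-rule — branch into s, (!p -> t)  //  !s, !(!p -> t).
          branch 2.2.1 (add s, (!p -> t)):
            (!p -> t): β-rule — branch into !!p  //  t.
              branch 2.2.1.1 (add !!p):
                ○ open, literals {p=true, s=true}.
              branch 2.2.1.2 (add t):
                ○ open, literals {p=true, s=true, t=true}.
          branch 2.2.2 (add !s, !(!p -> t)):
            !(!p -> t): α-rule — add !p, !t.
            × closes — contains both p and !p.
1 branch closed, 6 open.
Each open branch fixes some atoms; the unmentioned ones are free. Counting distinct full assignments: branch {q=true, s=false} (t, r, p) contributes 8 new; branch {q=true, s=false} (t, r, p) contributes 0 new; branch {r=false, s=false} (q, t, p) contributes 4 new; branch {p=true, t=true} (q, r, s) contributes 5 new; branch {p=true, s=true} (q, t, r) contributes 4 new; branch {p=true, s=true, t=true} (q, r) contributes 0 new. Total: 21.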